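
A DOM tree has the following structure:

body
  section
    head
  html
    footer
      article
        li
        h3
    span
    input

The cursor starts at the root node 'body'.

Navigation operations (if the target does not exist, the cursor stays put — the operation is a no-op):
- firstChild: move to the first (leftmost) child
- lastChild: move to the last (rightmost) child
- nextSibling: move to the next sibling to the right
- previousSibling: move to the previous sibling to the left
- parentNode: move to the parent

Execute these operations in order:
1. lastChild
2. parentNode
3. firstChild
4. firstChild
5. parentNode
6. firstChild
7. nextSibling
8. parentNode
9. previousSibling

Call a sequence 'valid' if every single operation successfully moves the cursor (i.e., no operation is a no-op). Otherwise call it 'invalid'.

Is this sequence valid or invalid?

Answer: invalid

Derivation:
After 1 (lastChild): html
After 2 (parentNode): body
After 3 (firstChild): section
After 4 (firstChild): head
After 5 (parentNode): section
After 6 (firstChild): head
After 7 (nextSibling): head (no-op, stayed)
After 8 (parentNode): section
After 9 (previousSibling): section (no-op, stayed)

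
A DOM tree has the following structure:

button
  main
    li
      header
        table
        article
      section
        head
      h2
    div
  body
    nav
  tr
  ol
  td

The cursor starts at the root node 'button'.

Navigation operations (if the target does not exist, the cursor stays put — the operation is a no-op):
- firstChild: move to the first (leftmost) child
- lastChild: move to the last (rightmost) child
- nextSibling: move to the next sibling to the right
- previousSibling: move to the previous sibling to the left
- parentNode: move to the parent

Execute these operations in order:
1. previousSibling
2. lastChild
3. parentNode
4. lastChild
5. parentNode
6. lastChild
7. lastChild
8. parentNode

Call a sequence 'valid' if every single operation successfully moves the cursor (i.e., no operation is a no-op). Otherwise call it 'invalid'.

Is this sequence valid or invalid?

After 1 (previousSibling): button (no-op, stayed)
After 2 (lastChild): td
After 3 (parentNode): button
After 4 (lastChild): td
After 5 (parentNode): button
After 6 (lastChild): td
After 7 (lastChild): td (no-op, stayed)
After 8 (parentNode): button

Answer: invalid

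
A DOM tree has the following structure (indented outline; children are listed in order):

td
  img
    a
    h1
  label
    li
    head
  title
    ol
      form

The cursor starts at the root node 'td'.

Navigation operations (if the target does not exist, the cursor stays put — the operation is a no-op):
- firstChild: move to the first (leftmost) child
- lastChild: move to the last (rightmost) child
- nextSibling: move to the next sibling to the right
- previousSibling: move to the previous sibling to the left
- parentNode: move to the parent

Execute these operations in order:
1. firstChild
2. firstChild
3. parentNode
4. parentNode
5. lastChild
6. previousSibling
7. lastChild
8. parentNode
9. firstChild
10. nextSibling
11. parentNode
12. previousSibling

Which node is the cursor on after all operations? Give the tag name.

After 1 (firstChild): img
After 2 (firstChild): a
After 3 (parentNode): img
After 4 (parentNode): td
After 5 (lastChild): title
After 6 (previousSibling): label
After 7 (lastChild): head
After 8 (parentNode): label
After 9 (firstChild): li
After 10 (nextSibling): head
After 11 (parentNode): label
After 12 (previousSibling): img

Answer: img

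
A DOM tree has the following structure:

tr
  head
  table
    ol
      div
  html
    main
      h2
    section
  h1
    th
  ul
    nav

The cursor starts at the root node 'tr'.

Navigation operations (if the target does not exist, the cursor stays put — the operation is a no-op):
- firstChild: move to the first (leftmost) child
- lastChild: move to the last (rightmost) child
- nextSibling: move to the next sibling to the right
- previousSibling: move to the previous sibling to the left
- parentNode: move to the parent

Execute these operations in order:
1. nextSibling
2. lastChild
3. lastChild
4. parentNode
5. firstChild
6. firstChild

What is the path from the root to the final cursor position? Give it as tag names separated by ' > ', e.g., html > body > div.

After 1 (nextSibling): tr (no-op, stayed)
After 2 (lastChild): ul
After 3 (lastChild): nav
After 4 (parentNode): ul
After 5 (firstChild): nav
After 6 (firstChild): nav (no-op, stayed)

Answer: tr > ul > nav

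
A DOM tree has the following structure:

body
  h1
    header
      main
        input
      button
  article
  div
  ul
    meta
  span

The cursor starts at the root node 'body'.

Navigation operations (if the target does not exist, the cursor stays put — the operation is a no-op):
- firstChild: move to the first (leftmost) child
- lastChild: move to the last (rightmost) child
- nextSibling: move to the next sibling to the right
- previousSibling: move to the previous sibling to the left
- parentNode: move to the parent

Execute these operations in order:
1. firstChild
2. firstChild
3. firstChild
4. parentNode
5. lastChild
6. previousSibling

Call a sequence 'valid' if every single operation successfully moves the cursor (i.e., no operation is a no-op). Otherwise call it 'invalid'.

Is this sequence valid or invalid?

After 1 (firstChild): h1
After 2 (firstChild): header
After 3 (firstChild): main
After 4 (parentNode): header
After 5 (lastChild): button
After 6 (previousSibling): main

Answer: valid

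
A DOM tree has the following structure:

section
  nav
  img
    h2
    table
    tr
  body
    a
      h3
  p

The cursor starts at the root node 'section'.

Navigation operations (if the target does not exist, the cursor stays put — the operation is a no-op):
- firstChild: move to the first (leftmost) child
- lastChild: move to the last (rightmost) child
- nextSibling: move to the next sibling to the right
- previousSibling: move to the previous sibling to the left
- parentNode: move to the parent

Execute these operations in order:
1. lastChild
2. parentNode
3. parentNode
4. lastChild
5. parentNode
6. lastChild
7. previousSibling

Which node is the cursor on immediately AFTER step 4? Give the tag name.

After 1 (lastChild): p
After 2 (parentNode): section
After 3 (parentNode): section (no-op, stayed)
After 4 (lastChild): p

Answer: p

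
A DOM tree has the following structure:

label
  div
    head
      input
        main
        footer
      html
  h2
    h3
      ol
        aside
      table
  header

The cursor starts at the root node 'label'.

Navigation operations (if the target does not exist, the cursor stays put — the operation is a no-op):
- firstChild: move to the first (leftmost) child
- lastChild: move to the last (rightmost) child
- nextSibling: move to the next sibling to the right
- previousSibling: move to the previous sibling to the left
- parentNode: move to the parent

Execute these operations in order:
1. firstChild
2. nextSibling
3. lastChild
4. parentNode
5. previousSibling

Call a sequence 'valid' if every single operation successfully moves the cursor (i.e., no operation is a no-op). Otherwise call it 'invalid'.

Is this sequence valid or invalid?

Answer: valid

Derivation:
After 1 (firstChild): div
After 2 (nextSibling): h2
After 3 (lastChild): h3
After 4 (parentNode): h2
After 5 (previousSibling): div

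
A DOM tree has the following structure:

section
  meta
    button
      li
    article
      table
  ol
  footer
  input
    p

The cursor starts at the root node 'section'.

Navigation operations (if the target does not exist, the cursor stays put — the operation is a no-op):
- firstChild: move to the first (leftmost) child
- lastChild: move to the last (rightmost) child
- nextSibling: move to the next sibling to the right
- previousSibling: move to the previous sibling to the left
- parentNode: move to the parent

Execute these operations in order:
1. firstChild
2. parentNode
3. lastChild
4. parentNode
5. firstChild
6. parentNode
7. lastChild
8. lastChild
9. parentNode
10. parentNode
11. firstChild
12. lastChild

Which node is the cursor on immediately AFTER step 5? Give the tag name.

After 1 (firstChild): meta
After 2 (parentNode): section
After 3 (lastChild): input
After 4 (parentNode): section
After 5 (firstChild): meta

Answer: meta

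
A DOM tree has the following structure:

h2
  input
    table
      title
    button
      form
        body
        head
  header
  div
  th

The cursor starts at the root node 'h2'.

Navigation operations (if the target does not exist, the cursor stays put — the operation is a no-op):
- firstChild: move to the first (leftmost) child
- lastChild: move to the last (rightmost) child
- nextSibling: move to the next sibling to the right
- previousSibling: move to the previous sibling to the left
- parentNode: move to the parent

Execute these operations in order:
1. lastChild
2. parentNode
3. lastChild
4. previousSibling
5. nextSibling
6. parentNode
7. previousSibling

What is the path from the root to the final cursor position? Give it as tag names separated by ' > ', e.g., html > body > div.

After 1 (lastChild): th
After 2 (parentNode): h2
After 3 (lastChild): th
After 4 (previousSibling): div
After 5 (nextSibling): th
After 6 (parentNode): h2
After 7 (previousSibling): h2 (no-op, stayed)

Answer: h2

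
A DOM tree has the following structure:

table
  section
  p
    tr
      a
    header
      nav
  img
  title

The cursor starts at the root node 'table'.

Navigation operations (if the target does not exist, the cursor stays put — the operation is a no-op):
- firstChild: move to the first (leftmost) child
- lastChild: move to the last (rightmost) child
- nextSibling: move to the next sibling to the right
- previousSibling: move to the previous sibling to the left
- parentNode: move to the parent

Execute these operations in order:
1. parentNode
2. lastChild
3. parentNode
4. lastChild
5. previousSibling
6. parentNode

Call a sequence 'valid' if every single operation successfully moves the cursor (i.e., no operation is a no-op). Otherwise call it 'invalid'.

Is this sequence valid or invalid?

Answer: invalid

Derivation:
After 1 (parentNode): table (no-op, stayed)
After 2 (lastChild): title
After 3 (parentNode): table
After 4 (lastChild): title
After 5 (previousSibling): img
After 6 (parentNode): table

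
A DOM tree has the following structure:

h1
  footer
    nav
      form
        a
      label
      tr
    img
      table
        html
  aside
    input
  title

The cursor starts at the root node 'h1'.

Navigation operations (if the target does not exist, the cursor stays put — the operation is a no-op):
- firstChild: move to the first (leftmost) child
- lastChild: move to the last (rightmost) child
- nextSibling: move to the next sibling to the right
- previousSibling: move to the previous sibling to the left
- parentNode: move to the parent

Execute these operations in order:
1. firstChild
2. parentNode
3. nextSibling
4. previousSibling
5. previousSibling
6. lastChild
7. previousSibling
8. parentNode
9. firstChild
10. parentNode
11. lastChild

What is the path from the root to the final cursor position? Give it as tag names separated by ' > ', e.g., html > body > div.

Answer: h1 > title

Derivation:
After 1 (firstChild): footer
After 2 (parentNode): h1
After 3 (nextSibling): h1 (no-op, stayed)
After 4 (previousSibling): h1 (no-op, stayed)
After 5 (previousSibling): h1 (no-op, stayed)
After 6 (lastChild): title
After 7 (previousSibling): aside
After 8 (parentNode): h1
After 9 (firstChild): footer
After 10 (parentNode): h1
After 11 (lastChild): title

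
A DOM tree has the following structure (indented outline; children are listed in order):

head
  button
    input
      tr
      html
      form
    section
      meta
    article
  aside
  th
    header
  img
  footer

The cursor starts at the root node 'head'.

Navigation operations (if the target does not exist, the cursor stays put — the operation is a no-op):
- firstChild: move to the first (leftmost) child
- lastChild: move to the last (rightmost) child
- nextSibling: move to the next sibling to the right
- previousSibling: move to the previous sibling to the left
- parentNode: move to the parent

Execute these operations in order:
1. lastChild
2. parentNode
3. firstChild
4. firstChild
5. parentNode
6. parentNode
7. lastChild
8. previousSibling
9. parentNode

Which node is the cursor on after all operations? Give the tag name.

Answer: head

Derivation:
After 1 (lastChild): footer
After 2 (parentNode): head
After 3 (firstChild): button
After 4 (firstChild): input
After 5 (parentNode): button
After 6 (parentNode): head
After 7 (lastChild): footer
After 8 (previousSibling): img
After 9 (parentNode): head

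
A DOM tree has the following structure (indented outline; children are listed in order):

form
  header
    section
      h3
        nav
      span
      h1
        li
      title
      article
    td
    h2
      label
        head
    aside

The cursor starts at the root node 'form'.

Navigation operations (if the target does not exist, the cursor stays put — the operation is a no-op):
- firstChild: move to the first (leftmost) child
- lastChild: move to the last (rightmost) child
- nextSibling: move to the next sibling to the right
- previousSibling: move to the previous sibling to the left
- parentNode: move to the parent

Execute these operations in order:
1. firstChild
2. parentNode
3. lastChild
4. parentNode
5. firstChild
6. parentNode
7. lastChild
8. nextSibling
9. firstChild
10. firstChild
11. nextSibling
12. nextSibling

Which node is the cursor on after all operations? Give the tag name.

After 1 (firstChild): header
After 2 (parentNode): form
After 3 (lastChild): header
After 4 (parentNode): form
After 5 (firstChild): header
After 6 (parentNode): form
After 7 (lastChild): header
After 8 (nextSibling): header (no-op, stayed)
After 9 (firstChild): section
After 10 (firstChild): h3
After 11 (nextSibling): span
After 12 (nextSibling): h1

Answer: h1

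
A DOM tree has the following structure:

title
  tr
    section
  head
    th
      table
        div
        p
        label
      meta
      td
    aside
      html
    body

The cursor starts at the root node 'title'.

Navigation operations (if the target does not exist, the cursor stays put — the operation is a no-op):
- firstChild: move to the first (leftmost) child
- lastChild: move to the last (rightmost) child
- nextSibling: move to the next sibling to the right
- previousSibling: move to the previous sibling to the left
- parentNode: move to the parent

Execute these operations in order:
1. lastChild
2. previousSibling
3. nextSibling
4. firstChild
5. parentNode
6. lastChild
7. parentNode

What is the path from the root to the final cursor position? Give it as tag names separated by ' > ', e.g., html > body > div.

Answer: title > head

Derivation:
After 1 (lastChild): head
After 2 (previousSibling): tr
After 3 (nextSibling): head
After 4 (firstChild): th
After 5 (parentNode): head
After 6 (lastChild): body
After 7 (parentNode): head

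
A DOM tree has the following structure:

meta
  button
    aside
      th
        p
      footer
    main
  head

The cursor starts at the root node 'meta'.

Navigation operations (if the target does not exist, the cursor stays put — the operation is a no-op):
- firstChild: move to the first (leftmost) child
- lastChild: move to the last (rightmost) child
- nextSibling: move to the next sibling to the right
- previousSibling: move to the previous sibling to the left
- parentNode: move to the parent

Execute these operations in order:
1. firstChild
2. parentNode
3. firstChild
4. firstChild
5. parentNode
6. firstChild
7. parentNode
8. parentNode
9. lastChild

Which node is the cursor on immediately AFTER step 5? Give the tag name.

After 1 (firstChild): button
After 2 (parentNode): meta
After 3 (firstChild): button
After 4 (firstChild): aside
After 5 (parentNode): button

Answer: button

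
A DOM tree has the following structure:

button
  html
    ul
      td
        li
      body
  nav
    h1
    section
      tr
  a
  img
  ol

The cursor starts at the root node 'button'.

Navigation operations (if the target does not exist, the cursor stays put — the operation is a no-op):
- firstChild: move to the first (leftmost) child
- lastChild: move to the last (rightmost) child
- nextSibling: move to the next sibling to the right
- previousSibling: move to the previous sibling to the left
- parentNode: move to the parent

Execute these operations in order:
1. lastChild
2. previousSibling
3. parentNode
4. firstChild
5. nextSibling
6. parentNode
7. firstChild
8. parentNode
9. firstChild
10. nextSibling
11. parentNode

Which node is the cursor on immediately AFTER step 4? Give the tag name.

After 1 (lastChild): ol
After 2 (previousSibling): img
After 3 (parentNode): button
After 4 (firstChild): html

Answer: html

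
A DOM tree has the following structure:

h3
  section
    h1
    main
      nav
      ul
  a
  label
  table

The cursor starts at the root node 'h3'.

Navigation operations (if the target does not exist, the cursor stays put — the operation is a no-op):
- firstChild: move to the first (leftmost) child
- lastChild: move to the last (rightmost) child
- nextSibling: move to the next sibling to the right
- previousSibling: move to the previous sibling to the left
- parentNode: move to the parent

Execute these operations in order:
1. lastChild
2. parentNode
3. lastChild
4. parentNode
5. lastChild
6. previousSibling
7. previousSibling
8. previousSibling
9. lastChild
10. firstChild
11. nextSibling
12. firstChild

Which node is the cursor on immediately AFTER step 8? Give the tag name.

After 1 (lastChild): table
After 2 (parentNode): h3
After 3 (lastChild): table
After 4 (parentNode): h3
After 5 (lastChild): table
After 6 (previousSibling): label
After 7 (previousSibling): a
After 8 (previousSibling): section

Answer: section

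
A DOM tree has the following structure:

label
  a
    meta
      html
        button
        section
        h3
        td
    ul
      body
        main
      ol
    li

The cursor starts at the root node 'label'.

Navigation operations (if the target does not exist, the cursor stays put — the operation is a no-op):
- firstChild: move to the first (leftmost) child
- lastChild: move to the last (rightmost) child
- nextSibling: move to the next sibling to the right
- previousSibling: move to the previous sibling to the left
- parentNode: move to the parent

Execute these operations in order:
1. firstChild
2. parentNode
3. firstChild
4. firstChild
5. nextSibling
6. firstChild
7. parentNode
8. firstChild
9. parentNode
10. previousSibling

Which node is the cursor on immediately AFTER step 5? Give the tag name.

After 1 (firstChild): a
After 2 (parentNode): label
After 3 (firstChild): a
After 4 (firstChild): meta
After 5 (nextSibling): ul

Answer: ul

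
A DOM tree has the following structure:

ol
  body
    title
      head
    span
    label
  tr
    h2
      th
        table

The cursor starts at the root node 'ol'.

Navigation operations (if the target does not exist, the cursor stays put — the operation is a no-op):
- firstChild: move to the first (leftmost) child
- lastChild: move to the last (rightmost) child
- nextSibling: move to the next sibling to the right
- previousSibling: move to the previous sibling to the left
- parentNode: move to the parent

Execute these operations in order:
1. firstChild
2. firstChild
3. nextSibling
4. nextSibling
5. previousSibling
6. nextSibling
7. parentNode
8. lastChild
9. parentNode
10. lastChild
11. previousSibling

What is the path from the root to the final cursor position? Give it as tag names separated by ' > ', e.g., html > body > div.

After 1 (firstChild): body
After 2 (firstChild): title
After 3 (nextSibling): span
After 4 (nextSibling): label
After 5 (previousSibling): span
After 6 (nextSibling): label
After 7 (parentNode): body
After 8 (lastChild): label
After 9 (parentNode): body
After 10 (lastChild): label
After 11 (previousSibling): span

Answer: ol > body > span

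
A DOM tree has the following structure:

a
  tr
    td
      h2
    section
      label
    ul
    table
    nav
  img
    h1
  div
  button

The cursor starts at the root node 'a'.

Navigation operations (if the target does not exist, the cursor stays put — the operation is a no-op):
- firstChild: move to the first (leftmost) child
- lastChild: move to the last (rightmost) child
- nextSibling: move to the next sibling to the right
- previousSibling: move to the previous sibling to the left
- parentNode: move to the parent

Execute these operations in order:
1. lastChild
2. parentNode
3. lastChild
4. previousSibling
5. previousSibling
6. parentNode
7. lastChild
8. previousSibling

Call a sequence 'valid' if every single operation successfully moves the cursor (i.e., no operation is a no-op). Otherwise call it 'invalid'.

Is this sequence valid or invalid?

Answer: valid

Derivation:
After 1 (lastChild): button
After 2 (parentNode): a
After 3 (lastChild): button
After 4 (previousSibling): div
After 5 (previousSibling): img
After 6 (parentNode): a
After 7 (lastChild): button
After 8 (previousSibling): div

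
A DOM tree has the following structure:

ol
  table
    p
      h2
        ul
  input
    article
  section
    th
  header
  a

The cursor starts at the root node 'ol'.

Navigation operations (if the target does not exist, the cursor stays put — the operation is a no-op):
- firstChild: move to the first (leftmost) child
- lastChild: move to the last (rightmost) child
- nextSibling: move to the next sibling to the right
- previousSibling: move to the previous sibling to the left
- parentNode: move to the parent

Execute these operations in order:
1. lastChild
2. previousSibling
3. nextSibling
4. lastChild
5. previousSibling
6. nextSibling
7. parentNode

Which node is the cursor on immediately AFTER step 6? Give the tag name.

After 1 (lastChild): a
After 2 (previousSibling): header
After 3 (nextSibling): a
After 4 (lastChild): a (no-op, stayed)
After 5 (previousSibling): header
After 6 (nextSibling): a

Answer: a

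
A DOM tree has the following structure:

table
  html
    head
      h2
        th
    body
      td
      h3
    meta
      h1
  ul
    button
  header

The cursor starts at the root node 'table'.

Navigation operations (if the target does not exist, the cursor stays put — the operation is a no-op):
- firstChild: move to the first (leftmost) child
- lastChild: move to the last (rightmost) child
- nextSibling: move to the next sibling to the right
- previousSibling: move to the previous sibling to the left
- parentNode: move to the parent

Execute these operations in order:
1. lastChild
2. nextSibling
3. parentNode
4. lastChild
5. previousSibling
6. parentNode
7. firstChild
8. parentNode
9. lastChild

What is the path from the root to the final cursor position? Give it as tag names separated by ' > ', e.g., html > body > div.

After 1 (lastChild): header
After 2 (nextSibling): header (no-op, stayed)
After 3 (parentNode): table
After 4 (lastChild): header
After 5 (previousSibling): ul
After 6 (parentNode): table
After 7 (firstChild): html
After 8 (parentNode): table
After 9 (lastChild): header

Answer: table > header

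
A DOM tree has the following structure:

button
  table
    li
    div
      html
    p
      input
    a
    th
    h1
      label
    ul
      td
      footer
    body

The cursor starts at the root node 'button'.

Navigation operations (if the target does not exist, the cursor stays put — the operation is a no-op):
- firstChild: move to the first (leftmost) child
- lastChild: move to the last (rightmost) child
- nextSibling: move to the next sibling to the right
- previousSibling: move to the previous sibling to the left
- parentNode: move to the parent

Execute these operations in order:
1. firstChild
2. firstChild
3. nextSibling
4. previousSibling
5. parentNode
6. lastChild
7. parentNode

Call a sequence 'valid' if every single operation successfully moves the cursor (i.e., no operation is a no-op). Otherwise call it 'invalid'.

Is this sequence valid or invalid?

Answer: valid

Derivation:
After 1 (firstChild): table
After 2 (firstChild): li
After 3 (nextSibling): div
After 4 (previousSibling): li
After 5 (parentNode): table
After 6 (lastChild): body
After 7 (parentNode): table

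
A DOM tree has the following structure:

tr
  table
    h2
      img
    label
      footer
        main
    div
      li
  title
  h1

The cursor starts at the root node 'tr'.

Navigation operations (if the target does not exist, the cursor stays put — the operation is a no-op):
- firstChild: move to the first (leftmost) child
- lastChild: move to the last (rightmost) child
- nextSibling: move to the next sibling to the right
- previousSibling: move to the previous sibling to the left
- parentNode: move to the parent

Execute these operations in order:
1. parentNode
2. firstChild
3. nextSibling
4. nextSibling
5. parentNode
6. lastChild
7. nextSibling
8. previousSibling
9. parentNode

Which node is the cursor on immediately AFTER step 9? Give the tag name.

After 1 (parentNode): tr (no-op, stayed)
After 2 (firstChild): table
After 3 (nextSibling): title
After 4 (nextSibling): h1
After 5 (parentNode): tr
After 6 (lastChild): h1
After 7 (nextSibling): h1 (no-op, stayed)
After 8 (previousSibling): title
After 9 (parentNode): tr

Answer: tr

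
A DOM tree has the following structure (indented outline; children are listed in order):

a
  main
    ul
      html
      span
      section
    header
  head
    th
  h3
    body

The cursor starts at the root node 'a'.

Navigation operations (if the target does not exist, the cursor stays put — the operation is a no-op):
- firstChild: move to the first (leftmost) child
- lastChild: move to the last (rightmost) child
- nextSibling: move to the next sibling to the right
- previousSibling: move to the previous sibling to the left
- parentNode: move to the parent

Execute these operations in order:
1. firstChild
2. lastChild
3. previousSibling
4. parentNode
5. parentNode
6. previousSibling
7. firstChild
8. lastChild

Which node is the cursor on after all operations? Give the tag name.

After 1 (firstChild): main
After 2 (lastChild): header
After 3 (previousSibling): ul
After 4 (parentNode): main
After 5 (parentNode): a
After 6 (previousSibling): a (no-op, stayed)
After 7 (firstChild): main
After 8 (lastChild): header

Answer: header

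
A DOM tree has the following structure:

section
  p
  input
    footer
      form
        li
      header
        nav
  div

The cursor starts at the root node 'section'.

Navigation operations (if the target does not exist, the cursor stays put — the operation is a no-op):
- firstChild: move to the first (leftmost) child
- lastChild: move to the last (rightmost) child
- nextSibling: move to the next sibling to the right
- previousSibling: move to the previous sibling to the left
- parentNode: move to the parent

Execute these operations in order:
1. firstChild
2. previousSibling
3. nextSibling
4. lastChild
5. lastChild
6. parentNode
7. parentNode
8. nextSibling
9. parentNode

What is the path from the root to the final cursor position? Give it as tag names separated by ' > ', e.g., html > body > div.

After 1 (firstChild): p
After 2 (previousSibling): p (no-op, stayed)
After 3 (nextSibling): input
After 4 (lastChild): footer
After 5 (lastChild): header
After 6 (parentNode): footer
After 7 (parentNode): input
After 8 (nextSibling): div
After 9 (parentNode): section

Answer: section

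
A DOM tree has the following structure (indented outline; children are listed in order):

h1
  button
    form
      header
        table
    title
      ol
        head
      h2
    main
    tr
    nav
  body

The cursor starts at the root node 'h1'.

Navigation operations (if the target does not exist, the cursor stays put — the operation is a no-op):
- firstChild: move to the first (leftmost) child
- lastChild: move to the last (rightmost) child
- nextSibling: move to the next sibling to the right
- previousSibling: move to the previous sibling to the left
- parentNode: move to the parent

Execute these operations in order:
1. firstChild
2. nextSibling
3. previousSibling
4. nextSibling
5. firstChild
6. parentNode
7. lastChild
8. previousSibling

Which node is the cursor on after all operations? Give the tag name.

After 1 (firstChild): button
After 2 (nextSibling): body
After 3 (previousSibling): button
After 4 (nextSibling): body
After 5 (firstChild): body (no-op, stayed)
After 6 (parentNode): h1
After 7 (lastChild): body
After 8 (previousSibling): button

Answer: button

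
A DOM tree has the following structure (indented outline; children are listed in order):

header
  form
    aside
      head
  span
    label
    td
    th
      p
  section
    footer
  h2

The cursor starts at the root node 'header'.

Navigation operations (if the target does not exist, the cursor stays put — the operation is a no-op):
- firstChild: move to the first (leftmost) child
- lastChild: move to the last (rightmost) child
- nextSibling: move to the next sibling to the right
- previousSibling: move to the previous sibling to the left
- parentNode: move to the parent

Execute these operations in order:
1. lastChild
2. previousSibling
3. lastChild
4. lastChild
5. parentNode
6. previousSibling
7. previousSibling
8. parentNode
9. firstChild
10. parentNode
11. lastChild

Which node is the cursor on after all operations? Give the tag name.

After 1 (lastChild): h2
After 2 (previousSibling): section
After 3 (lastChild): footer
After 4 (lastChild): footer (no-op, stayed)
After 5 (parentNode): section
After 6 (previousSibling): span
After 7 (previousSibling): form
After 8 (parentNode): header
After 9 (firstChild): form
After 10 (parentNode): header
After 11 (lastChild): h2

Answer: h2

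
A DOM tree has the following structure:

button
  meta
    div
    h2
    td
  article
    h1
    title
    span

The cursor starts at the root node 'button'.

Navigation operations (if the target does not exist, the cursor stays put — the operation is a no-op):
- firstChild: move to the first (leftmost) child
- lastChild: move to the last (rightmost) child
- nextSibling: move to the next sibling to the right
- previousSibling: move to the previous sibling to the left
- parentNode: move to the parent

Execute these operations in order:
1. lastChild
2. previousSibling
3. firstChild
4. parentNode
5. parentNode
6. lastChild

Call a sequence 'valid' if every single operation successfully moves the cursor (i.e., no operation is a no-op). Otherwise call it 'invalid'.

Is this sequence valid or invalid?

After 1 (lastChild): article
After 2 (previousSibling): meta
After 3 (firstChild): div
After 4 (parentNode): meta
After 5 (parentNode): button
After 6 (lastChild): article

Answer: valid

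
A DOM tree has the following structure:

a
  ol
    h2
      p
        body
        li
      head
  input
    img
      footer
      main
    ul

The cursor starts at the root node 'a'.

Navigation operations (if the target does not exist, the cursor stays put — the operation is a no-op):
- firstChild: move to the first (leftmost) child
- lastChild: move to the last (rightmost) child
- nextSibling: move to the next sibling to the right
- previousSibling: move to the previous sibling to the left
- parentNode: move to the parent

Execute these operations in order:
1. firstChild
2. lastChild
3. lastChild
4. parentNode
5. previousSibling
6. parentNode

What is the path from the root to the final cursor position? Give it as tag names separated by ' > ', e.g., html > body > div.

Answer: a > ol

Derivation:
After 1 (firstChild): ol
After 2 (lastChild): h2
After 3 (lastChild): head
After 4 (parentNode): h2
After 5 (previousSibling): h2 (no-op, stayed)
After 6 (parentNode): ol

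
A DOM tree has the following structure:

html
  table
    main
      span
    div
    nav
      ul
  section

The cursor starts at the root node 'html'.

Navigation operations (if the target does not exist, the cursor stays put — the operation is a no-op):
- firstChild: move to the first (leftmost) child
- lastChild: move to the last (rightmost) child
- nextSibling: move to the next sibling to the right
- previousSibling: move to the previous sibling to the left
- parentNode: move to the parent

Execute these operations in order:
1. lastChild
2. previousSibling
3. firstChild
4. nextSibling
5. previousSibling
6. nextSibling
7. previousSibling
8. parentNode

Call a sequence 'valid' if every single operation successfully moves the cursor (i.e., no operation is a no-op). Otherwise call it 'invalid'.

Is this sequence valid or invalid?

Answer: valid

Derivation:
After 1 (lastChild): section
After 2 (previousSibling): table
After 3 (firstChild): main
After 4 (nextSibling): div
After 5 (previousSibling): main
After 6 (nextSibling): div
After 7 (previousSibling): main
After 8 (parentNode): table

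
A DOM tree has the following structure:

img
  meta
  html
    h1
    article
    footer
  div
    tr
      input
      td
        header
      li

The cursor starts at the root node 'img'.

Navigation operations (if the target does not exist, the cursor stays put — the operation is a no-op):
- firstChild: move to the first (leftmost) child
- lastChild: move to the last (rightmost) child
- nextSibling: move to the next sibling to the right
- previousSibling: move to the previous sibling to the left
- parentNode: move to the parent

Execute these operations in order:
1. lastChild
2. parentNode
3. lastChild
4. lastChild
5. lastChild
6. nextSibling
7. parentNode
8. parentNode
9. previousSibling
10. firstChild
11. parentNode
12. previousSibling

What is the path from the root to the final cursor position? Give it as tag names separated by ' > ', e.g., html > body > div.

Answer: img > meta

Derivation:
After 1 (lastChild): div
After 2 (parentNode): img
After 3 (lastChild): div
After 4 (lastChild): tr
After 5 (lastChild): li
After 6 (nextSibling): li (no-op, stayed)
After 7 (parentNode): tr
After 8 (parentNode): div
After 9 (previousSibling): html
After 10 (firstChild): h1
After 11 (parentNode): html
After 12 (previousSibling): meta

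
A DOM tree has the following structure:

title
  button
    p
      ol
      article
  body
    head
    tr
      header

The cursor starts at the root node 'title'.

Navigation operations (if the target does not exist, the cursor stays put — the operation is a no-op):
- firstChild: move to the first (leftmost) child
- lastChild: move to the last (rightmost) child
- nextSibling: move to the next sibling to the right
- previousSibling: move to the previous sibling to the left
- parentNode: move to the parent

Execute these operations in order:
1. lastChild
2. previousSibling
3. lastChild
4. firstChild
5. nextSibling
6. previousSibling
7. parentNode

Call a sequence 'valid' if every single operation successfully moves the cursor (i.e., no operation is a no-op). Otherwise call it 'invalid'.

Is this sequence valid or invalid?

After 1 (lastChild): body
After 2 (previousSibling): button
After 3 (lastChild): p
After 4 (firstChild): ol
After 5 (nextSibling): article
After 6 (previousSibling): ol
After 7 (parentNode): p

Answer: valid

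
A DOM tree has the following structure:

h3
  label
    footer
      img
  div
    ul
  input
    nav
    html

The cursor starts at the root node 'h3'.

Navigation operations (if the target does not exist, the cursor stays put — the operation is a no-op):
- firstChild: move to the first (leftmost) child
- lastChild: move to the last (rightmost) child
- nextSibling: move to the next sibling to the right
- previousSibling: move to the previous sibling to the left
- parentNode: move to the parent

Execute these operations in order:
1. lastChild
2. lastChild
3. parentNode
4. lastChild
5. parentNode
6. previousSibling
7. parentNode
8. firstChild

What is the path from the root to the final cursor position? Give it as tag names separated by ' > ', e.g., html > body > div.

After 1 (lastChild): input
After 2 (lastChild): html
After 3 (parentNode): input
After 4 (lastChild): html
After 5 (parentNode): input
After 6 (previousSibling): div
After 7 (parentNode): h3
After 8 (firstChild): label

Answer: h3 > label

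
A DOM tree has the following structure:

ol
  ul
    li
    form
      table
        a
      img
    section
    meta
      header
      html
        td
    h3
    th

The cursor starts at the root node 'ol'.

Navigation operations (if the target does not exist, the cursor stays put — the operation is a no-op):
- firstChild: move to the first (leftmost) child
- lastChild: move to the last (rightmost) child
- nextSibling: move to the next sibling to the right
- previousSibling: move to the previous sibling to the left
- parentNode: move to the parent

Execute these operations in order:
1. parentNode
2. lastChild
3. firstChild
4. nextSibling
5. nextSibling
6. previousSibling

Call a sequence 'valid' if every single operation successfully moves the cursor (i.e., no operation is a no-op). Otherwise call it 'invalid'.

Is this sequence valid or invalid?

After 1 (parentNode): ol (no-op, stayed)
After 2 (lastChild): ul
After 3 (firstChild): li
After 4 (nextSibling): form
After 5 (nextSibling): section
After 6 (previousSibling): form

Answer: invalid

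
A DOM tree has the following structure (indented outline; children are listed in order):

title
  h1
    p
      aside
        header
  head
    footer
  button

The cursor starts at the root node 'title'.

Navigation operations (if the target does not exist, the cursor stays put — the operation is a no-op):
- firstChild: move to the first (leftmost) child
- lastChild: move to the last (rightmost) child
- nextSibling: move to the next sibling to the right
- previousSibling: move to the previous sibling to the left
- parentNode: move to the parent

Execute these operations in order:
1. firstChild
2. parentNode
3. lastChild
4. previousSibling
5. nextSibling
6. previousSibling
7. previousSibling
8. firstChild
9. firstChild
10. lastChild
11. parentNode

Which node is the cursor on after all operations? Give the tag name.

After 1 (firstChild): h1
After 2 (parentNode): title
After 3 (lastChild): button
After 4 (previousSibling): head
After 5 (nextSibling): button
After 6 (previousSibling): head
After 7 (previousSibling): h1
After 8 (firstChild): p
After 9 (firstChild): aside
After 10 (lastChild): header
After 11 (parentNode): aside

Answer: aside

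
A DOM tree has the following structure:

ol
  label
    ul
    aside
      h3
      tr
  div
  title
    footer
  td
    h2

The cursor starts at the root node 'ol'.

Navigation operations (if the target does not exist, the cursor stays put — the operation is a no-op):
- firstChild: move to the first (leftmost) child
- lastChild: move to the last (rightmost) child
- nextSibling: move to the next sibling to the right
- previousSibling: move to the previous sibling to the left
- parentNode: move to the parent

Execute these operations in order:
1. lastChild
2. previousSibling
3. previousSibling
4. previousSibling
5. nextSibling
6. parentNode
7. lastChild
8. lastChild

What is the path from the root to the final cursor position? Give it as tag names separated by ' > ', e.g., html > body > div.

After 1 (lastChild): td
After 2 (previousSibling): title
After 3 (previousSibling): div
After 4 (previousSibling): label
After 5 (nextSibling): div
After 6 (parentNode): ol
After 7 (lastChild): td
After 8 (lastChild): h2

Answer: ol > td > h2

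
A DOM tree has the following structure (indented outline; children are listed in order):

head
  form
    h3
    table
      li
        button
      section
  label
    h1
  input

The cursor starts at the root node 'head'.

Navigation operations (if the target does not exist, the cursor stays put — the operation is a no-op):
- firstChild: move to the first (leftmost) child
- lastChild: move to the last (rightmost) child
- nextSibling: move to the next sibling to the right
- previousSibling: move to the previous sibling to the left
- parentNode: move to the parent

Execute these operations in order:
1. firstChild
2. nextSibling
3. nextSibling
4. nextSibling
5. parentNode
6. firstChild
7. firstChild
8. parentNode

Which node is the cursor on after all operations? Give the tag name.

After 1 (firstChild): form
After 2 (nextSibling): label
After 3 (nextSibling): input
After 4 (nextSibling): input (no-op, stayed)
After 5 (parentNode): head
After 6 (firstChild): form
After 7 (firstChild): h3
After 8 (parentNode): form

Answer: form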